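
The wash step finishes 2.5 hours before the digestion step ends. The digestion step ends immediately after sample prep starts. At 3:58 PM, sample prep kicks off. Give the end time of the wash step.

1:28 PM

The digestion step ends at 3:58 PM.
The wash step ends at 3:58 PM − 150 min = 1:28 PM.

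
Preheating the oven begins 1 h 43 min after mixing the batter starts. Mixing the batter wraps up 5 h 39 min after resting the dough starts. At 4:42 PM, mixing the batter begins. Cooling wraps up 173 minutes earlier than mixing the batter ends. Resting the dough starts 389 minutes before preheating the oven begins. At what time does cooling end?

Preheating the oven starts at 4:42 PM + 103 min = 6:25 PM.
Resting the dough starts at 6:25 PM − 389 min = 11:56 AM.
Mixing the batter ends at 11:56 AM + 339 min = 5:35 PM.
Cooling ends at 5:35 PM − 173 min = 2:42 PM.

2:42 PM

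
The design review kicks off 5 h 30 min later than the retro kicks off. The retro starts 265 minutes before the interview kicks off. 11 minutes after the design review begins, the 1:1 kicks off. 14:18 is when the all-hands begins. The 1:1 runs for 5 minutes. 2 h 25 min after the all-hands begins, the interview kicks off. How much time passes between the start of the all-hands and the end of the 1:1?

3 h 46 min

The interview starts at 14:18 + 145 min = 16:43.
The retro starts at 16:43 − 265 min = 12:18.
The design review starts at 12:18 + 330 min = 17:48.
The 1:1 starts at 17:48 + 11 min = 17:59.
The 1:1 ends at 17:59 + 5 min = 18:04.
From 14:18 to 18:04 is 3 h 46 min.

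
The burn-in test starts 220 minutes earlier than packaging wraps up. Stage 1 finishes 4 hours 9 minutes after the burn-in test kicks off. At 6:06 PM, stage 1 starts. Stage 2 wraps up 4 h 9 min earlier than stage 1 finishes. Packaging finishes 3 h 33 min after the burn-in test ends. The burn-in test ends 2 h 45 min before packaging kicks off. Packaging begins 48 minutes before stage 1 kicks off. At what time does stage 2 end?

2:26 PM

Packaging starts at 6:06 PM − 48 min = 5:18 PM.
The burn-in test ends at 5:18 PM − 165 min = 2:33 PM.
Packaging ends at 2:33 PM + 213 min = 6:06 PM.
The burn-in test starts at 6:06 PM − 220 min = 2:26 PM.
Stage 1 ends at 2:26 PM + 249 min = 6:35 PM.
Stage 2 ends at 6:35 PM − 249 min = 2:26 PM.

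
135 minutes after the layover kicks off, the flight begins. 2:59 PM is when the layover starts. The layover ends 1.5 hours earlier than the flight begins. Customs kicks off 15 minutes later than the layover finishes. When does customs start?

3:59 PM

The flight starts at 2:59 PM + 135 min = 5:14 PM.
The layover ends at 5:14 PM − 90 min = 3:44 PM.
Customs starts at 3:44 PM + 15 min = 3:59 PM.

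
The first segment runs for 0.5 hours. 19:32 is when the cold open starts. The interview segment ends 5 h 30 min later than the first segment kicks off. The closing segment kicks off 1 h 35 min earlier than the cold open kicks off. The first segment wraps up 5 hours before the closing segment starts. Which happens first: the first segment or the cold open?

the first segment

The closing segment starts at 19:32 − 95 min = 17:57.
The first segment ends at 17:57 − 300 min = 12:57.
The first segment starts at 12:57 − 30 min = 12:27.
The first segment starts at 12:27 and the cold open starts at 19:32, so the first segment is first.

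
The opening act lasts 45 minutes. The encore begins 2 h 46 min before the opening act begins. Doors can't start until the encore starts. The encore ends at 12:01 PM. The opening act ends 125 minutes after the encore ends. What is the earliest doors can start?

10:35 AM

The opening act ends at 12:01 PM + 125 min = 2:06 PM.
The opening act starts at 2:06 PM − 45 min = 1:21 PM.
The encore starts at 1:21 PM − 166 min = 10:35 AM.
Doors is bounded by the encore, so the earliest it can start is 10:35 AM.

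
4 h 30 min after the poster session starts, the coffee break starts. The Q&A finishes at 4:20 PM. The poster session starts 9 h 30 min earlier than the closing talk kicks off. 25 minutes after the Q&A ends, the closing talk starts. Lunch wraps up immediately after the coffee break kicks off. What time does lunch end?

11:45 AM

The closing talk starts at 4:20 PM + 25 min = 4:45 PM.
The poster session starts at 4:45 PM − 570 min = 7:15 AM.
The coffee break starts at 7:15 AM + 270 min = 11:45 AM.
So lunch ends at 11:45 AM.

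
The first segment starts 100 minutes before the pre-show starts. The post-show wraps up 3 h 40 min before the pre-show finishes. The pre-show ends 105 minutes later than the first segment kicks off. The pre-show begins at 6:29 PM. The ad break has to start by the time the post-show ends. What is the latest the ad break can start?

2:54 PM

The first segment starts at 6:29 PM − 100 min = 4:49 PM.
The pre-show ends at 4:49 PM + 105 min = 6:34 PM.
The post-show ends at 6:34 PM − 220 min = 2:54 PM.
The ad break is bounded by the post-show, so the latest it can start is 2:54 PM.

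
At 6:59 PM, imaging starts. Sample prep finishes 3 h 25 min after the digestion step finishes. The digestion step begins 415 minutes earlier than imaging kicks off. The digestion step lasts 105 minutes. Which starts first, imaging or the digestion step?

the digestion step

The digestion step starts at 6:59 PM − 415 min = 12:04 PM.
Imaging starts at 6:59 PM and the digestion step starts at 12:04 PM, so the digestion step is first.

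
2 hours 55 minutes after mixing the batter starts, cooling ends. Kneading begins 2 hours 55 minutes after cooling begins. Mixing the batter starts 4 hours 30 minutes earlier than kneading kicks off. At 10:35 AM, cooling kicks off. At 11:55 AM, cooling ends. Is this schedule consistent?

Kneading starts at 10:35 AM + 175 min = 1:30 PM.
Mixing the batter starts at 1:30 PM − 270 min = 9:00 AM.
Cooling ends at 9:00 AM + 175 min = 11:55 AM.
That matches the stated 11:55 AM, so the schedule is consistent.

Yes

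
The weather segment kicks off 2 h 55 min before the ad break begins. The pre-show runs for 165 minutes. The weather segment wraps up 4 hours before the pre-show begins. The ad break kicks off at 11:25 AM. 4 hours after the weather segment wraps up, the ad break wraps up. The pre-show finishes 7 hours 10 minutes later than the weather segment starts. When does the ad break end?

The weather segment starts at 11:25 AM − 175 min = 8:30 AM.
The pre-show ends at 8:30 AM + 430 min = 3:40 PM.
The pre-show starts at 3:40 PM − 165 min = 12:55 PM.
The weather segment ends at 12:55 PM − 240 min = 8:55 AM.
The ad break ends at 8:55 AM + 240 min = 12:55 PM.

12:55 PM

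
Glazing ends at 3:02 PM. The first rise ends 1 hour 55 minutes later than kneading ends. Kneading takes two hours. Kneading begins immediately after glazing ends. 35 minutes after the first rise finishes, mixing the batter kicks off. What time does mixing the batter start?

7:32 PM

Kneading starts at 3:02 PM.
Kneading ends at 3:02 PM + 120 min = 5:02 PM.
The first rise ends at 5:02 PM + 115 min = 6:57 PM.
Mixing the batter starts at 6:57 PM + 35 min = 7:32 PM.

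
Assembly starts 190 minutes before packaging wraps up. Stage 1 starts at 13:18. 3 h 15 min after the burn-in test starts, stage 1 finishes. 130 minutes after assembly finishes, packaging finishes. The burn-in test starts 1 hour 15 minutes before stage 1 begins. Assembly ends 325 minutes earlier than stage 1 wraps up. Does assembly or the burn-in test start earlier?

assembly

The burn-in test starts at 13:18 − 75 min = 12:03.
Stage 1 ends at 12:03 + 195 min = 15:18.
Assembly ends at 15:18 − 325 min = 09:53.
Packaging ends at 09:53 + 130 min = 12:03.
Assembly starts at 12:03 − 190 min = 08:53.
Assembly starts at 08:53 and the burn-in test starts at 12:03, so assembly is first.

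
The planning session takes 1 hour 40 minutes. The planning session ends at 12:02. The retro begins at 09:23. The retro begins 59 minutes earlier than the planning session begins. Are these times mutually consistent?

Yes

The planning session starts at 12:02 − 100 min = 10:22.
The retro starts at 10:22 − 59 min = 09:23.
That matches the stated 09:23, so the schedule is consistent.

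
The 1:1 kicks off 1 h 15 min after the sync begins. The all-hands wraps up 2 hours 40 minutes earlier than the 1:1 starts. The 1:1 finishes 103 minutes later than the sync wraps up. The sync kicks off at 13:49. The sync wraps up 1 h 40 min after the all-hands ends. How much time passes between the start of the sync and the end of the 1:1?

118 minutes

The 1:1 starts at 13:49 + 75 min = 15:04.
The all-hands ends at 15:04 − 160 min = 12:24.
The sync ends at 12:24 + 100 min = 14:04.
The 1:1 ends at 14:04 + 103 min = 15:47.
From 13:49 to 15:47 is 118 minutes.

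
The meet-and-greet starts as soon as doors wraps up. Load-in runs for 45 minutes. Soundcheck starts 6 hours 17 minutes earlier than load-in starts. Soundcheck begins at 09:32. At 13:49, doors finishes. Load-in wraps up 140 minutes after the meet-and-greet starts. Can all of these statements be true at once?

No

The meet-and-greet starts at 13:49.
Load-in ends at 13:49 + 140 min = 16:09.
Load-in starts at 16:09 − 45 min = 15:24.
Soundcheck starts at 15:24 − 377 min = 09:07.
But soundcheck is also said to start at 09:32 — a 25-minute conflict.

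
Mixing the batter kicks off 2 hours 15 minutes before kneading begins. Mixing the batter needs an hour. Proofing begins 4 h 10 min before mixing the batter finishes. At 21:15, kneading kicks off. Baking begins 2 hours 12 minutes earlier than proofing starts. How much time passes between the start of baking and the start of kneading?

Mixing the batter starts at 21:15 − 135 min = 19:00.
Mixing the batter ends at 19:00 + 60 min = 20:00.
Proofing starts at 20:00 − 250 min = 15:50.
Baking starts at 15:50 − 132 min = 13:38.
From 13:38 to 21:15 is 7 hours 37 minutes.

7 hours 37 minutes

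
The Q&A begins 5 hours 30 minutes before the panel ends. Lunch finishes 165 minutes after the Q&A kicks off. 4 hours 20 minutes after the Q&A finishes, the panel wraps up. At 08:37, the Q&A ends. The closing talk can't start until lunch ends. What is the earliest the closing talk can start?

The panel ends at 08:37 + 260 min = 12:57.
The Q&A starts at 12:57 − 330 min = 07:27.
Lunch ends at 07:27 + 165 min = 10:12.
The closing talk is bounded by lunch, so the earliest it can start is 10:12.

10:12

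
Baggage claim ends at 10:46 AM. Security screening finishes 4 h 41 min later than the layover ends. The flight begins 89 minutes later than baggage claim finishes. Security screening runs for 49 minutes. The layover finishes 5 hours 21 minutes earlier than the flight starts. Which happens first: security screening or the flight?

The flight starts at 10:46 AM + 89 min = 12:15 PM.
The layover ends at 12:15 PM − 321 min = 6:54 AM.
Security screening ends at 6:54 AM + 281 min = 11:35 AM.
Security screening starts at 11:35 AM − 49 min = 10:46 AM.
Security screening starts at 10:46 AM and the flight starts at 12:15 PM, so security screening is first.

security screening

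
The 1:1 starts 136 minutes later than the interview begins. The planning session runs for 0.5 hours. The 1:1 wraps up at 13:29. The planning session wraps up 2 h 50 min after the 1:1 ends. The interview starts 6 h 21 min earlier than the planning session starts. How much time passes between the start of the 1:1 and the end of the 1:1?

1 hour 45 minutes

The planning session ends at 13:29 + 170 min = 16:19.
The planning session starts at 16:19 − 30 min = 15:49.
The interview starts at 15:49 − 381 min = 09:28.
The 1:1 starts at 09:28 + 136 min = 11:44.
From 11:44 to 13:29 is 1 hour 45 minutes.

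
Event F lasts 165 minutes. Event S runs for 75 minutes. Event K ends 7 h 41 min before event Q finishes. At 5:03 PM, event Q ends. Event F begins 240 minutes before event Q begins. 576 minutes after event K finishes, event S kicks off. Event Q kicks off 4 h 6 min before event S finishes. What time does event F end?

2:52 PM

Event K ends at 5:03 PM − 461 min = 9:22 AM.
Event S starts at 9:22 AM + 576 min = 6:58 PM.
Event S ends at 6:58 PM + 75 min = 8:13 PM.
Event Q starts at 8:13 PM − 246 min = 4:07 PM.
Event F starts at 4:07 PM − 240 min = 12:07 PM.
Event F ends at 12:07 PM + 165 min = 2:52 PM.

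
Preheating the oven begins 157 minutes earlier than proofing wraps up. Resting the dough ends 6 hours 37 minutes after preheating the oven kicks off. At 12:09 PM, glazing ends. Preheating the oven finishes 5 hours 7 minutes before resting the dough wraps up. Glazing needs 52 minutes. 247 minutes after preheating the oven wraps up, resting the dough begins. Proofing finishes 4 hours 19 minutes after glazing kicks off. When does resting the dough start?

6:36 PM

Glazing starts at 12:09 PM − 52 min = 11:17 AM.
Proofing ends at 11:17 AM + 259 min = 3:36 PM.
Preheating the oven starts at 3:36 PM − 157 min = 12:59 PM.
Resting the dough ends at 12:59 PM + 397 min = 7:36 PM.
Preheating the oven ends at 7:36 PM − 307 min = 2:29 PM.
Resting the dough starts at 2:29 PM + 247 min = 6:36 PM.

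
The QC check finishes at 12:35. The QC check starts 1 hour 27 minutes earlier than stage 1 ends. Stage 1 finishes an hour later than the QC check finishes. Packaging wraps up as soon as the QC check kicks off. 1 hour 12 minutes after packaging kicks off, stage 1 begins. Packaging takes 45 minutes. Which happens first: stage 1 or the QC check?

Stage 1 ends at 12:35 + 60 min = 13:35.
The QC check starts at 13:35 − 87 min = 12:08.
So packaging ends at 12:08.
Packaging starts at 12:08 − 45 min = 11:23.
Stage 1 starts at 11:23 + 72 min = 12:35.
Stage 1 starts at 12:35 and the QC check starts at 12:08, so the QC check is first.

the QC check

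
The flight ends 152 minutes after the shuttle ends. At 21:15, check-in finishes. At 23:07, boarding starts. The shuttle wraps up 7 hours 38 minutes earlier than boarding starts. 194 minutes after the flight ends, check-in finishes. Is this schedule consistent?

The shuttle ends at 23:07 − 458 min = 15:29.
The flight ends at 15:29 + 152 min = 18:01.
Check-in ends at 18:01 + 194 min = 21:15.
That matches the stated 21:15, so the schedule is consistent.

Yes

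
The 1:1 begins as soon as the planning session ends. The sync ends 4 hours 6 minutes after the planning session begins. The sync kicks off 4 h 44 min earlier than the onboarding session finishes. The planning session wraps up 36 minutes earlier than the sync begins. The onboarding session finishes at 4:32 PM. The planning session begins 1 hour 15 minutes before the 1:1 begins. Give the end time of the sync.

2:03 PM

The sync starts at 4:32 PM − 284 min = 11:48 AM.
The planning session ends at 11:48 AM − 36 min = 11:12 AM.
So the 1:1 starts at 11:12 AM.
The planning session starts at 11:12 AM − 75 min = 9:57 AM.
The sync ends at 9:57 AM + 246 min = 2:03 PM.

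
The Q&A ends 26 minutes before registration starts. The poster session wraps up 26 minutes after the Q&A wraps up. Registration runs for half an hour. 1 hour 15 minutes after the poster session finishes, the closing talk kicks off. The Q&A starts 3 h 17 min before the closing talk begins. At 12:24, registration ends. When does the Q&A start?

Registration starts at 12:24 − 30 min = 11:54.
The Q&A ends at 11:54 − 26 min = 11:28.
The poster session ends at 11:28 + 26 min = 11:54.
The closing talk starts at 11:54 + 75 min = 13:09.
The Q&A starts at 13:09 − 197 min = 09:52.

09:52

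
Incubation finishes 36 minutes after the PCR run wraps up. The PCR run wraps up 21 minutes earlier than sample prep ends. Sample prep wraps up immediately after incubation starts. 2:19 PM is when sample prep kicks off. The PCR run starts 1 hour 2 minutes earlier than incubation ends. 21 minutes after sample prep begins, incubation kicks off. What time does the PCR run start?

1:53 PM

Incubation starts at 2:19 PM + 21 min = 2:40 PM.
So sample prep ends at 2:40 PM.
The PCR run ends at 2:40 PM − 21 min = 2:19 PM.
Incubation ends at 2:19 PM + 36 min = 2:55 PM.
The PCR run starts at 2:55 PM − 62 min = 1:53 PM.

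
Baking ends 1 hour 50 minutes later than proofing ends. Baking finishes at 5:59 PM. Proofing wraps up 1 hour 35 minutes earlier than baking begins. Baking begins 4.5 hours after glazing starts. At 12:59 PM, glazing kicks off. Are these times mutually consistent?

Baking starts at 12:59 PM + 270 min = 5:29 PM.
Proofing ends at 5:29 PM − 95 min = 3:54 PM.
Baking ends at 3:54 PM + 110 min = 5:44 PM.
But baking is also said to end at 5:59 PM — a 15-minute conflict.

No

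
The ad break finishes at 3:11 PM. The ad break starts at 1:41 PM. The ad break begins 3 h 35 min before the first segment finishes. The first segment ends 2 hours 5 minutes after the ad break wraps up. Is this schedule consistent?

Yes

The first segment ends at 3:11 PM + 125 min = 5:16 PM.
The ad break starts at 5:16 PM − 215 min = 1:41 PM.
That matches the stated 1:41 PM, so the schedule is consistent.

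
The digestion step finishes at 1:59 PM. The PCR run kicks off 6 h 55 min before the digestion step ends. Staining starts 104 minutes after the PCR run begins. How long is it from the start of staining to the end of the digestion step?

The PCR run starts at 1:59 PM − 415 min = 7:04 AM.
Staining starts at 7:04 AM + 104 min = 8:48 AM.
From 8:48 AM to 1:59 PM is 5 hours 11 minutes.

5 hours 11 minutes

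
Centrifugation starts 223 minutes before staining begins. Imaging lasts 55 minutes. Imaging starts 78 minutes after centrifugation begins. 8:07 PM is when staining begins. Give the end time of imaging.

Centrifugation starts at 8:07 PM − 223 min = 4:24 PM.
Imaging starts at 4:24 PM + 78 min = 5:42 PM.
Imaging ends at 5:42 PM + 55 min = 6:37 PM.

6:37 PM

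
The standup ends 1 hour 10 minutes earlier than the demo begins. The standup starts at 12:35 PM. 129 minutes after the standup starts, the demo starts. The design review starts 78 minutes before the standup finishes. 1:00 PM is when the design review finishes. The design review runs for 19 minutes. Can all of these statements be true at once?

No

The demo starts at 12:35 PM + 129 min = 2:44 PM.
The standup ends at 2:44 PM − 70 min = 1:34 PM.
The design review starts at 1:34 PM − 78 min = 12:16 PM.
The design review ends at 12:16 PM + 19 min = 12:35 PM.
But the design review is also said to end at 1:00 PM — a 25-minute conflict.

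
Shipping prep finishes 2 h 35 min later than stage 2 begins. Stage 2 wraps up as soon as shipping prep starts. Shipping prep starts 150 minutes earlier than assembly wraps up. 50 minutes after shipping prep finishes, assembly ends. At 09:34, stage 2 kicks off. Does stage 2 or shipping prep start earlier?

Shipping prep ends at 09:34 + 155 min = 12:09.
Assembly ends at 12:09 + 50 min = 12:59.
Shipping prep starts at 12:59 − 150 min = 10:29.
Stage 2 starts at 09:34 and shipping prep starts at 10:29, so stage 2 is first.

stage 2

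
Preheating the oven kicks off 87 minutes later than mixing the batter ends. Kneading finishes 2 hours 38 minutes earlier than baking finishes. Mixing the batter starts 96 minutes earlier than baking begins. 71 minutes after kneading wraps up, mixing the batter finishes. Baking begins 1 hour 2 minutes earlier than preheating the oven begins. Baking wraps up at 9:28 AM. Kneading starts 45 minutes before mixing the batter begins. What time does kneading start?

6:05 AM

Kneading ends at 9:28 AM − 158 min = 6:50 AM.
Mixing the batter ends at 6:50 AM + 71 min = 8:01 AM.
Preheating the oven starts at 8:01 AM + 87 min = 9:28 AM.
Baking starts at 9:28 AM − 62 min = 8:26 AM.
Mixing the batter starts at 8:26 AM − 96 min = 6:50 AM.
Kneading starts at 6:50 AM − 45 min = 6:05 AM.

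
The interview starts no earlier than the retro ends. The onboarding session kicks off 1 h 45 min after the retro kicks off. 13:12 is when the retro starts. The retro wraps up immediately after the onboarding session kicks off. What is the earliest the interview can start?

The onboarding session starts at 13:12 + 105 min = 14:57.
So the retro ends at 14:57.
The interview is bounded by the retro, so the earliest it can start is 14:57.

14:57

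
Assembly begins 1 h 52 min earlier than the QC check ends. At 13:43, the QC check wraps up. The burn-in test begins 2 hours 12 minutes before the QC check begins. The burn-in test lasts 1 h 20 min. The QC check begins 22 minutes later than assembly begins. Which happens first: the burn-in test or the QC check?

Assembly starts at 13:43 − 112 min = 11:51.
The QC check starts at 11:51 + 22 min = 12:13.
The burn-in test starts at 12:13 − 132 min = 10:01.
The burn-in test starts at 10:01 and the QC check starts at 12:13, so the burn-in test is first.

the burn-in test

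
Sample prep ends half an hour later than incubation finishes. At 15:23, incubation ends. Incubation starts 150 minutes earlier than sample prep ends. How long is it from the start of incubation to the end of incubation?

Sample prep ends at 15:23 + 30 min = 15:53.
Incubation starts at 15:53 − 150 min = 13:23.
From 13:23 to 15:23 is two hours.

two hours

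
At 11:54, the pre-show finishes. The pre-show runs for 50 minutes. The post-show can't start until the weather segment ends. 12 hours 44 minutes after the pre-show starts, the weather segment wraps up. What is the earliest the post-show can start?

The pre-show starts at 11:54 − 50 min = 11:04.
The weather segment ends at 11:04 + 764 min = 23:48.
The post-show is bounded by the weather segment, so the earliest it can start is 23:48.

23:48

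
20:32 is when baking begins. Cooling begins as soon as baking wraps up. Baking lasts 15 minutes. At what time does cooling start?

20:47

Baking ends at 20:32 + 15 min = 20:47.
So cooling starts at 20:47.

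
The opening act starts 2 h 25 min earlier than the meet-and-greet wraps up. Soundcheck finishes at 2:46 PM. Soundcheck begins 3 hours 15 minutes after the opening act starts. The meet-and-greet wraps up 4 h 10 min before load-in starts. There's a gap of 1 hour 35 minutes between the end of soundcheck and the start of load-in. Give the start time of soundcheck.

1:01 PM

Load-in starts at 2:46 PM + 95 min = 4:21 PM.
The meet-and-greet ends at 4:21 PM − 250 min = 12:11 PM.
The opening act starts at 12:11 PM − 145 min = 9:46 AM.
Soundcheck starts at 9:46 AM + 195 min = 1:01 PM.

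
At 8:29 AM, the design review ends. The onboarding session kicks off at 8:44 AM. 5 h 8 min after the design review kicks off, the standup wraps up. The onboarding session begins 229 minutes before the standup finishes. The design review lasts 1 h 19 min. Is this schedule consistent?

No

The design review starts at 8:29 AM − 79 min = 7:10 AM.
The standup ends at 7:10 AM + 308 min = 12:18 PM.
The onboarding session starts at 12:18 PM − 229 min = 8:29 AM.
But the onboarding session is also said to start at 8:44 AM — a 15-minute conflict.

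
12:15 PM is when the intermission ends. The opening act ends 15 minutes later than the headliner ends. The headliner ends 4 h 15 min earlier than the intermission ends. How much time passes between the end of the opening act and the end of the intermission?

4 hours

The headliner ends at 12:15 PM − 255 min = 8:00 AM.
The opening act ends at 8:00 AM + 15 min = 8:15 AM.
From 8:15 AM to 12:15 PM is 4 hours.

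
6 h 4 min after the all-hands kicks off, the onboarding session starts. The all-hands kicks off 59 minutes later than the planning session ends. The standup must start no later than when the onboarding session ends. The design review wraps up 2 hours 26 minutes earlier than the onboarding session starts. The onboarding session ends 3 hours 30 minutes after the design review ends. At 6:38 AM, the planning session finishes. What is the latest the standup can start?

The all-hands starts at 6:38 AM + 59 min = 7:37 AM.
The onboarding session starts at 7:37 AM + 364 min = 1:41 PM.
The design review ends at 1:41 PM − 146 min = 11:15 AM.
The onboarding session ends at 11:15 AM + 210 min = 2:45 PM.
The standup is bounded by the onboarding session, so the latest it can start is 2:45 PM.

2:45 PM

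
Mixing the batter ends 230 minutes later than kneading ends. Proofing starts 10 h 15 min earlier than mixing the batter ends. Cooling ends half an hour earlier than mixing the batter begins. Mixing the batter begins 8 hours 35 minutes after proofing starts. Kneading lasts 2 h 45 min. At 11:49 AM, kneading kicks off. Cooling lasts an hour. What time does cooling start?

Kneading ends at 11:49 AM + 165 min = 2:34 PM.
Mixing the batter ends at 2:34 PM + 230 min = 6:24 PM.
Proofing starts at 6:24 PM − 615 min = 8:09 AM.
Mixing the batter starts at 8:09 AM + 515 min = 4:44 PM.
Cooling ends at 4:44 PM − 30 min = 4:14 PM.
Cooling starts at 4:14 PM − 60 min = 3:14 PM.

3:14 PM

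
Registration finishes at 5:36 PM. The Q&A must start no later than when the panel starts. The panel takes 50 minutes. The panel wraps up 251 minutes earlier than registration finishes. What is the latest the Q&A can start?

The panel ends at 5:36 PM − 251 min = 1:25 PM.
The panel starts at 1:25 PM − 50 min = 12:35 PM.
The Q&A is bounded by the panel, so the latest it can start is 12:35 PM.

12:35 PM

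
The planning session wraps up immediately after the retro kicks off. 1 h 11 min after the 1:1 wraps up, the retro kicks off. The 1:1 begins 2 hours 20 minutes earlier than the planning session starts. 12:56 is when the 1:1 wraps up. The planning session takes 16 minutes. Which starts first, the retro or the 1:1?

the 1:1

The retro starts at 12:56 + 71 min = 14:07.
So the planning session ends at 14:07.
The planning session starts at 14:07 − 16 min = 13:51.
The 1:1 starts at 13:51 − 140 min = 11:31.
The retro starts at 14:07 and the 1:1 starts at 11:31, so the 1:1 is first.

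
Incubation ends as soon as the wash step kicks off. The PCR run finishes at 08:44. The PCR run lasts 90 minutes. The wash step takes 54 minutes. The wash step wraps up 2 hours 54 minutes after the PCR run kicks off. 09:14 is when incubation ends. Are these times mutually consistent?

Yes

The PCR run starts at 08:44 − 90 min = 07:14.
The wash step ends at 07:14 + 174 min = 10:08.
The wash step starts at 10:08 − 54 min = 09:14.
So incubation ends at 09:14.
That matches the stated 09:14, so the schedule is consistent.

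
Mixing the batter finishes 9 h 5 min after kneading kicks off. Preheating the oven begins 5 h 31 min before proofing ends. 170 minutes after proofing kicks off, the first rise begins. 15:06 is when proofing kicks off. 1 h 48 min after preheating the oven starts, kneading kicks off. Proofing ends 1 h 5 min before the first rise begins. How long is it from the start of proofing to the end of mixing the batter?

427 minutes

The first rise starts at 15:06 + 170 min = 17:56.
Proofing ends at 17:56 − 65 min = 16:51.
Preheating the oven starts at 16:51 − 331 min = 11:20.
Kneading starts at 11:20 + 108 min = 13:08.
Mixing the batter ends at 13:08 + 545 min = 22:13.
From 15:06 to 22:13 is 427 minutes.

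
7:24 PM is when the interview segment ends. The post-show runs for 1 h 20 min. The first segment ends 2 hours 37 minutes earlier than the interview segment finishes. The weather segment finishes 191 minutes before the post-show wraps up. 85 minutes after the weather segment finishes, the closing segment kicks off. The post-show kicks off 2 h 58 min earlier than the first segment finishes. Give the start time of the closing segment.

1:23 PM

The first segment ends at 7:24 PM − 157 min = 4:47 PM.
The post-show starts at 4:47 PM − 178 min = 1:49 PM.
The post-show ends at 1:49 PM + 80 min = 3:09 PM.
The weather segment ends at 3:09 PM − 191 min = 11:58 AM.
The closing segment starts at 11:58 AM + 85 min = 1:23 PM.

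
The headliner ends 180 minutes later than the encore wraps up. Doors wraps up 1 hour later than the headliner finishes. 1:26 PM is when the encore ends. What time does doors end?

The headliner ends at 1:26 PM + 180 min = 4:26 PM.
Doors ends at 4:26 PM + 60 min = 5:26 PM.

5:26 PM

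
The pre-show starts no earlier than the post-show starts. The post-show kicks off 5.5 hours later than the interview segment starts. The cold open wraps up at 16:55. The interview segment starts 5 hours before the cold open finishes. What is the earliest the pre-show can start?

17:25

The interview segment starts at 16:55 − 300 min = 11:55.
The post-show starts at 11:55 + 330 min = 17:25.
The pre-show is bounded by the post-show, so the earliest it can start is 17:25.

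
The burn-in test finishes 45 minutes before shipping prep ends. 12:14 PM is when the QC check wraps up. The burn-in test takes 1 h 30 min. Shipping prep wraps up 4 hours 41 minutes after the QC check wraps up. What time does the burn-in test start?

Shipping prep ends at 12:14 PM + 281 min = 4:55 PM.
The burn-in test ends at 4:55 PM − 45 min = 4:10 PM.
The burn-in test starts at 4:10 PM − 90 min = 2:40 PM.

2:40 PM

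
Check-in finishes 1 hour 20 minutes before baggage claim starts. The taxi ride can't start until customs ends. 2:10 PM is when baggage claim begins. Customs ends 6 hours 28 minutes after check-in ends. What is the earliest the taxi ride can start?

Check-in ends at 2:10 PM − 80 min = 12:50 PM.
Customs ends at 12:50 PM + 388 min = 7:18 PM.
The taxi ride is bounded by customs, so the earliest it can start is 7:18 PM.

7:18 PM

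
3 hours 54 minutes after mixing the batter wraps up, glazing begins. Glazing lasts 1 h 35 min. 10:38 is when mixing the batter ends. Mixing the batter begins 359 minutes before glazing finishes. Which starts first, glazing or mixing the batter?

mixing the batter

Glazing starts at 10:38 + 234 min = 14:32.
Glazing ends at 14:32 + 95 min = 16:07.
Mixing the batter starts at 16:07 − 359 min = 10:08.
Glazing starts at 14:32 and mixing the batter starts at 10:08, so mixing the batter is first.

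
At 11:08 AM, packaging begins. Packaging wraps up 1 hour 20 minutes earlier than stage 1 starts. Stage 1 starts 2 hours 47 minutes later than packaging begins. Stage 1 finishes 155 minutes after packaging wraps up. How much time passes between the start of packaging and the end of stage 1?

Stage 1 starts at 11:08 AM + 167 min = 1:55 PM.
Packaging ends at 1:55 PM − 80 min = 12:35 PM.
Stage 1 ends at 12:35 PM + 155 min = 3:10 PM.
From 11:08 AM to 3:10 PM is 4 h 2 min.

4 h 2 min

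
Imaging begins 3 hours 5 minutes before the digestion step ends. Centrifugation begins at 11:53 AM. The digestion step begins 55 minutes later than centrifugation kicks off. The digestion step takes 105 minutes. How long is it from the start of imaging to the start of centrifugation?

25 minutes

The digestion step starts at 11:53 AM + 55 min = 12:48 PM.
The digestion step ends at 12:48 PM + 105 min = 2:33 PM.
Imaging starts at 2:33 PM − 185 min = 11:28 AM.
From 11:28 AM to 11:53 AM is 25 minutes.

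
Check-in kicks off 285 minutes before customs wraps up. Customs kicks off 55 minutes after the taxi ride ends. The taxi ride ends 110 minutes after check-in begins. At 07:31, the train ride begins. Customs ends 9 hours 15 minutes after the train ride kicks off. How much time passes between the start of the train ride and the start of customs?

7 h 15 min

Customs ends at 07:31 + 555 min = 16:46.
Check-in starts at 16:46 − 285 min = 12:01.
The taxi ride ends at 12:01 + 110 min = 13:51.
Customs starts at 13:51 + 55 min = 14:46.
From 07:31 to 14:46 is 7 h 15 min.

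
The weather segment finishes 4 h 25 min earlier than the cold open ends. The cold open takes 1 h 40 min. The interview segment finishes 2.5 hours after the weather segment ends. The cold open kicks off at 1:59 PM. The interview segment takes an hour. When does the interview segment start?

The cold open ends at 1:59 PM + 100 min = 3:39 PM.
The weather segment ends at 3:39 PM − 265 min = 11:14 AM.
The interview segment ends at 11:14 AM + 150 min = 1:44 PM.
The interview segment starts at 1:44 PM − 60 min = 12:44 PM.

12:44 PM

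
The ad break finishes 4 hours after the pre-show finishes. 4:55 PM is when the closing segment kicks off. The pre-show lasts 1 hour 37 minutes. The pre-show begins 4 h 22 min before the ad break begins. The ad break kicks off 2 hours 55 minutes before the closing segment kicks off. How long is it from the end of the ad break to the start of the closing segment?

The ad break starts at 4:55 PM − 175 min = 2:00 PM.
The pre-show starts at 2:00 PM − 262 min = 9:38 AM.
The pre-show ends at 9:38 AM + 97 min = 11:15 AM.
The ad break ends at 11:15 AM + 240 min = 3:15 PM.
From 3:15 PM to 4:55 PM is 1 hour 40 minutes.

1 hour 40 minutes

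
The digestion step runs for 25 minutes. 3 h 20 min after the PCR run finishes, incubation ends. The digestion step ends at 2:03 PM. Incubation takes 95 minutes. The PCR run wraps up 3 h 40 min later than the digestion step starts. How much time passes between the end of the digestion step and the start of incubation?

300 minutes

The digestion step starts at 2:03 PM − 25 min = 1:38 PM.
The PCR run ends at 1:38 PM + 220 min = 5:18 PM.
Incubation ends at 5:18 PM + 200 min = 8:38 PM.
Incubation starts at 8:38 PM − 95 min = 7:03 PM.
From 2:03 PM to 7:03 PM is 300 minutes.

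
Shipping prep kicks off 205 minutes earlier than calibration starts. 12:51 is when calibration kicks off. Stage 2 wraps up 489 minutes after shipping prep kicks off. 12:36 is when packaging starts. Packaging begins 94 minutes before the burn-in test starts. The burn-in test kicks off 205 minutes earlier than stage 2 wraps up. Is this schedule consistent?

Yes

Shipping prep starts at 12:51 − 205 min = 09:26.
Stage 2 ends at 09:26 + 489 min = 17:35.
The burn-in test starts at 17:35 − 205 min = 14:10.
Packaging starts at 14:10 − 94 min = 12:36.
That matches the stated 12:36, so the schedule is consistent.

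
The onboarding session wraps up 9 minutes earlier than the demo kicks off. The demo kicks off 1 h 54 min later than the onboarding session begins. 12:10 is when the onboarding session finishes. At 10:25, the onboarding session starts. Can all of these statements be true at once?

The demo starts at 10:25 + 114 min = 12:19.
The onboarding session ends at 12:19 − 9 min = 12:10.
That matches the stated 12:10, so the schedule is consistent.

Yes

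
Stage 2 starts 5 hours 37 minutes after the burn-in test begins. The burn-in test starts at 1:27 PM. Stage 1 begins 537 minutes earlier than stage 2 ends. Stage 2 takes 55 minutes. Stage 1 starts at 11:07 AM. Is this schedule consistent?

No

Stage 2 starts at 1:27 PM + 337 min = 7:04 PM.
Stage 2 ends at 7:04 PM + 55 min = 7:59 PM.
Stage 1 starts at 7:59 PM − 537 min = 11:02 AM.
But stage 1 is also said to start at 11:07 AM — a 5-minute conflict.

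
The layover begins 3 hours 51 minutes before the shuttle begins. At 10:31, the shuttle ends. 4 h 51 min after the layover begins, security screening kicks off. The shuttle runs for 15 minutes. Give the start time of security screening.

The shuttle starts at 10:31 − 15 min = 10:16.
The layover starts at 10:16 − 231 min = 06:25.
Security screening starts at 06:25 + 291 min = 11:16.

11:16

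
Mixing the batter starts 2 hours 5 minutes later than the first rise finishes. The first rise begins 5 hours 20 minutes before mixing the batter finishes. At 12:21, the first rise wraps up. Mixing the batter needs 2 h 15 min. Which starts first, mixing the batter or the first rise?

the first rise

Mixing the batter starts at 12:21 + 125 min = 14:26.
Mixing the batter ends at 14:26 + 135 min = 16:41.
The first rise starts at 16:41 − 320 min = 11:21.
Mixing the batter starts at 14:26 and the first rise starts at 11:21, so the first rise is first.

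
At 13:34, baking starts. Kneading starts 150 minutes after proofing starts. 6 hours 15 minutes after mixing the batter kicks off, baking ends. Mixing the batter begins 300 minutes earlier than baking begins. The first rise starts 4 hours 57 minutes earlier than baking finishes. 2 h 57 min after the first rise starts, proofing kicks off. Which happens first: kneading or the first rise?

Mixing the batter starts at 13:34 − 300 min = 08:34.
Baking ends at 08:34 + 375 min = 14:49.
The first rise starts at 14:49 − 297 min = 09:52.
Proofing starts at 09:52 + 177 min = 12:49.
Kneading starts at 12:49 + 150 min = 15:19.
Kneading starts at 15:19 and the first rise starts at 09:52, so the first rise is first.

the first rise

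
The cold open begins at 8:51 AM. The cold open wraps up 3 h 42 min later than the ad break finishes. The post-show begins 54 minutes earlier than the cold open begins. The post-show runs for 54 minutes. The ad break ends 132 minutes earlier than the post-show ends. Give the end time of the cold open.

The post-show starts at 8:51 AM − 54 min = 7:57 AM.
The post-show ends at 7:57 AM + 54 min = 8:51 AM.
The ad break ends at 8:51 AM − 132 min = 6:39 AM.
The cold open ends at 6:39 AM + 222 min = 10:21 AM.

10:21 AM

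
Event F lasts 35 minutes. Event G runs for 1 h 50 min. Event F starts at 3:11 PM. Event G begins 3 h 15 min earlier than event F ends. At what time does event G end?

2:21 PM

Event F ends at 3:11 PM + 35 min = 3:46 PM.
Event G starts at 3:46 PM − 195 min = 12:31 PM.
Event G ends at 12:31 PM + 110 min = 2:21 PM.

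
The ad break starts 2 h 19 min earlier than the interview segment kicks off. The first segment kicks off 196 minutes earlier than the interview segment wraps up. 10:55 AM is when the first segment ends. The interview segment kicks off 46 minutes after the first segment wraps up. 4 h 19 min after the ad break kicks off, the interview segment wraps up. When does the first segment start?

The interview segment starts at 10:55 AM + 46 min = 11:41 AM.
The ad break starts at 11:41 AM − 139 min = 9:22 AM.
The interview segment ends at 9:22 AM + 259 min = 1:41 PM.
The first segment starts at 1:41 PM − 196 min = 10:25 AM.

10:25 AM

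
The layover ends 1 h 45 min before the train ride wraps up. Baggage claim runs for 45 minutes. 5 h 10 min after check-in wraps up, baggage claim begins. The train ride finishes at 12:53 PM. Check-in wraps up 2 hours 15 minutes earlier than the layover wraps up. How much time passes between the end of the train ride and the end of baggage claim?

115 minutes

The layover ends at 12:53 PM − 105 min = 11:08 AM.
Check-in ends at 11:08 AM − 135 min = 8:53 AM.
Baggage claim starts at 8:53 AM + 310 min = 2:03 PM.
Baggage claim ends at 2:03 PM + 45 min = 2:48 PM.
From 12:53 PM to 2:48 PM is 115 minutes.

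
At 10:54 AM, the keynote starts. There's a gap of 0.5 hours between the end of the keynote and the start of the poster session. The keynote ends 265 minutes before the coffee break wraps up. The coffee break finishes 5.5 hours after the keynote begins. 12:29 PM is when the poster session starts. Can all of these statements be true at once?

Yes

The coffee break ends at 10:54 AM + 330 min = 4:24 PM.
The keynote ends at 4:24 PM − 265 min = 11:59 AM.
The poster session starts at 11:59 AM + 30 min = 12:29 PM.
That matches the stated 12:29 PM, so the schedule is consistent.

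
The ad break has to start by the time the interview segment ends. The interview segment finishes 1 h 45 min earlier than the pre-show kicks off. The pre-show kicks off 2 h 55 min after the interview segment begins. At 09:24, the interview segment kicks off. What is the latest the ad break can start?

10:34

The pre-show starts at 09:24 + 175 min = 12:19.
The interview segment ends at 12:19 − 105 min = 10:34.
The ad break is bounded by the interview segment, so the latest it can start is 10:34.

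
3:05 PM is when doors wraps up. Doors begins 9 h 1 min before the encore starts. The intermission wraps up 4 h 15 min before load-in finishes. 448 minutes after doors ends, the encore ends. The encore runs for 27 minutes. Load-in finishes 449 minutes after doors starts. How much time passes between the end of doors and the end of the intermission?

The encore ends at 3:05 PM + 448 min = 10:33 PM.
The encore starts at 10:33 PM − 27 min = 10:06 PM.
Doors starts at 10:06 PM − 541 min = 1:05 PM.
Load-in ends at 1:05 PM + 449 min = 8:34 PM.
The intermission ends at 8:34 PM − 255 min = 4:19 PM.
From 3:05 PM to 4:19 PM is 74 minutes.

74 minutes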